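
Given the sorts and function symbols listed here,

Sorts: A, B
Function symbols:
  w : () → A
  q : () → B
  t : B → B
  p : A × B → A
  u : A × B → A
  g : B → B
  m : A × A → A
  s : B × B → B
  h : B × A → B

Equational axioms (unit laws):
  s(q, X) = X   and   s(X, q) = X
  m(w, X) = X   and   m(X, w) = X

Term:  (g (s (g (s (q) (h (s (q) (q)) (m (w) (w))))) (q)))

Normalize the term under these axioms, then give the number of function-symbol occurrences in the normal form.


1. (g (s (g (s (q) (h (s (q) (q)) (m (w) (w))))) (q)))  →  (g (g (s (q) (h (s (q) (q)) (m (w) (w))))))
2. (g (g (s (q) (h (s (q) (q)) (m (w) (w))))))  →  (g (g (h (s (q) (q)) (m (w) (w)))))
3. (g (g (h (s (q) (q)) (m (w) (w)))))  →  (g (g (h (q) (m (w) (w)))))
4. (g (g (h (q) (m (w) (w)))))  →  (g (g (h (q) (w))))
normal form: (g (g (h (q) (w))))

size = 5


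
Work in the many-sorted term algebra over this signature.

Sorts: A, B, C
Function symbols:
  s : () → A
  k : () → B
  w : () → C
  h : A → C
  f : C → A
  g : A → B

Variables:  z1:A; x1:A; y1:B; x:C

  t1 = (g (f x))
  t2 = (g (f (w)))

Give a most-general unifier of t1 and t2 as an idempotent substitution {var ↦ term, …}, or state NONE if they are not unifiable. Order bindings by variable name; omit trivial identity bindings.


{x ↦ (w)}


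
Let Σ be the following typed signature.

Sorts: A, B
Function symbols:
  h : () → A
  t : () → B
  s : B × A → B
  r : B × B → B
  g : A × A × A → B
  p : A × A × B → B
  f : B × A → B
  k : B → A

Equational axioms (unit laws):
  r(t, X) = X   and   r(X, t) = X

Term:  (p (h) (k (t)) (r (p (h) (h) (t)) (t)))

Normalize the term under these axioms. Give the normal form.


1. (p (h) (k (t)) (r (p (h) (h) (t)) (t)))  →  (p (h) (k (t)) (p (h) (h) (t)))

normal form = (p (h) (k (t)) (p (h) (h) (t)))


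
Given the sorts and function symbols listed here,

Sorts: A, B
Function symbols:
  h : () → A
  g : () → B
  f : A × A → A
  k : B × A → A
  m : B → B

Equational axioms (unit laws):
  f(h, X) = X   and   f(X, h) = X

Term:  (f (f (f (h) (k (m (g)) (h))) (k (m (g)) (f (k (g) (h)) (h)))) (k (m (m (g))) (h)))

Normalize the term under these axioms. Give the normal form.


1. (f (f (f (h) (k (m (g)) (h))) (k (m (g)) (f (k (g) (h)) (h)))) (k (m (m (g))) (h)))  →  (f (f (k (m (g)) (h)) (k (m (g)) (f (k (g) (h)) (h)))) (k (m (m (g))) (h)))
2. (f (f (k (m (g)) (h)) (k (m (g)) (f (k (g) (h)) (h)))) (k (m (m (g))) (h)))  →  (f (f (k (m (g)) (h)) (k (m (g)) (k (g) (h)))) (k (m (m (g))) (h)))

normal form = (f (f (k (m (g)) (h)) (k (m (g)) (k (g) (h)))) (k (m (m (g))) (h)))


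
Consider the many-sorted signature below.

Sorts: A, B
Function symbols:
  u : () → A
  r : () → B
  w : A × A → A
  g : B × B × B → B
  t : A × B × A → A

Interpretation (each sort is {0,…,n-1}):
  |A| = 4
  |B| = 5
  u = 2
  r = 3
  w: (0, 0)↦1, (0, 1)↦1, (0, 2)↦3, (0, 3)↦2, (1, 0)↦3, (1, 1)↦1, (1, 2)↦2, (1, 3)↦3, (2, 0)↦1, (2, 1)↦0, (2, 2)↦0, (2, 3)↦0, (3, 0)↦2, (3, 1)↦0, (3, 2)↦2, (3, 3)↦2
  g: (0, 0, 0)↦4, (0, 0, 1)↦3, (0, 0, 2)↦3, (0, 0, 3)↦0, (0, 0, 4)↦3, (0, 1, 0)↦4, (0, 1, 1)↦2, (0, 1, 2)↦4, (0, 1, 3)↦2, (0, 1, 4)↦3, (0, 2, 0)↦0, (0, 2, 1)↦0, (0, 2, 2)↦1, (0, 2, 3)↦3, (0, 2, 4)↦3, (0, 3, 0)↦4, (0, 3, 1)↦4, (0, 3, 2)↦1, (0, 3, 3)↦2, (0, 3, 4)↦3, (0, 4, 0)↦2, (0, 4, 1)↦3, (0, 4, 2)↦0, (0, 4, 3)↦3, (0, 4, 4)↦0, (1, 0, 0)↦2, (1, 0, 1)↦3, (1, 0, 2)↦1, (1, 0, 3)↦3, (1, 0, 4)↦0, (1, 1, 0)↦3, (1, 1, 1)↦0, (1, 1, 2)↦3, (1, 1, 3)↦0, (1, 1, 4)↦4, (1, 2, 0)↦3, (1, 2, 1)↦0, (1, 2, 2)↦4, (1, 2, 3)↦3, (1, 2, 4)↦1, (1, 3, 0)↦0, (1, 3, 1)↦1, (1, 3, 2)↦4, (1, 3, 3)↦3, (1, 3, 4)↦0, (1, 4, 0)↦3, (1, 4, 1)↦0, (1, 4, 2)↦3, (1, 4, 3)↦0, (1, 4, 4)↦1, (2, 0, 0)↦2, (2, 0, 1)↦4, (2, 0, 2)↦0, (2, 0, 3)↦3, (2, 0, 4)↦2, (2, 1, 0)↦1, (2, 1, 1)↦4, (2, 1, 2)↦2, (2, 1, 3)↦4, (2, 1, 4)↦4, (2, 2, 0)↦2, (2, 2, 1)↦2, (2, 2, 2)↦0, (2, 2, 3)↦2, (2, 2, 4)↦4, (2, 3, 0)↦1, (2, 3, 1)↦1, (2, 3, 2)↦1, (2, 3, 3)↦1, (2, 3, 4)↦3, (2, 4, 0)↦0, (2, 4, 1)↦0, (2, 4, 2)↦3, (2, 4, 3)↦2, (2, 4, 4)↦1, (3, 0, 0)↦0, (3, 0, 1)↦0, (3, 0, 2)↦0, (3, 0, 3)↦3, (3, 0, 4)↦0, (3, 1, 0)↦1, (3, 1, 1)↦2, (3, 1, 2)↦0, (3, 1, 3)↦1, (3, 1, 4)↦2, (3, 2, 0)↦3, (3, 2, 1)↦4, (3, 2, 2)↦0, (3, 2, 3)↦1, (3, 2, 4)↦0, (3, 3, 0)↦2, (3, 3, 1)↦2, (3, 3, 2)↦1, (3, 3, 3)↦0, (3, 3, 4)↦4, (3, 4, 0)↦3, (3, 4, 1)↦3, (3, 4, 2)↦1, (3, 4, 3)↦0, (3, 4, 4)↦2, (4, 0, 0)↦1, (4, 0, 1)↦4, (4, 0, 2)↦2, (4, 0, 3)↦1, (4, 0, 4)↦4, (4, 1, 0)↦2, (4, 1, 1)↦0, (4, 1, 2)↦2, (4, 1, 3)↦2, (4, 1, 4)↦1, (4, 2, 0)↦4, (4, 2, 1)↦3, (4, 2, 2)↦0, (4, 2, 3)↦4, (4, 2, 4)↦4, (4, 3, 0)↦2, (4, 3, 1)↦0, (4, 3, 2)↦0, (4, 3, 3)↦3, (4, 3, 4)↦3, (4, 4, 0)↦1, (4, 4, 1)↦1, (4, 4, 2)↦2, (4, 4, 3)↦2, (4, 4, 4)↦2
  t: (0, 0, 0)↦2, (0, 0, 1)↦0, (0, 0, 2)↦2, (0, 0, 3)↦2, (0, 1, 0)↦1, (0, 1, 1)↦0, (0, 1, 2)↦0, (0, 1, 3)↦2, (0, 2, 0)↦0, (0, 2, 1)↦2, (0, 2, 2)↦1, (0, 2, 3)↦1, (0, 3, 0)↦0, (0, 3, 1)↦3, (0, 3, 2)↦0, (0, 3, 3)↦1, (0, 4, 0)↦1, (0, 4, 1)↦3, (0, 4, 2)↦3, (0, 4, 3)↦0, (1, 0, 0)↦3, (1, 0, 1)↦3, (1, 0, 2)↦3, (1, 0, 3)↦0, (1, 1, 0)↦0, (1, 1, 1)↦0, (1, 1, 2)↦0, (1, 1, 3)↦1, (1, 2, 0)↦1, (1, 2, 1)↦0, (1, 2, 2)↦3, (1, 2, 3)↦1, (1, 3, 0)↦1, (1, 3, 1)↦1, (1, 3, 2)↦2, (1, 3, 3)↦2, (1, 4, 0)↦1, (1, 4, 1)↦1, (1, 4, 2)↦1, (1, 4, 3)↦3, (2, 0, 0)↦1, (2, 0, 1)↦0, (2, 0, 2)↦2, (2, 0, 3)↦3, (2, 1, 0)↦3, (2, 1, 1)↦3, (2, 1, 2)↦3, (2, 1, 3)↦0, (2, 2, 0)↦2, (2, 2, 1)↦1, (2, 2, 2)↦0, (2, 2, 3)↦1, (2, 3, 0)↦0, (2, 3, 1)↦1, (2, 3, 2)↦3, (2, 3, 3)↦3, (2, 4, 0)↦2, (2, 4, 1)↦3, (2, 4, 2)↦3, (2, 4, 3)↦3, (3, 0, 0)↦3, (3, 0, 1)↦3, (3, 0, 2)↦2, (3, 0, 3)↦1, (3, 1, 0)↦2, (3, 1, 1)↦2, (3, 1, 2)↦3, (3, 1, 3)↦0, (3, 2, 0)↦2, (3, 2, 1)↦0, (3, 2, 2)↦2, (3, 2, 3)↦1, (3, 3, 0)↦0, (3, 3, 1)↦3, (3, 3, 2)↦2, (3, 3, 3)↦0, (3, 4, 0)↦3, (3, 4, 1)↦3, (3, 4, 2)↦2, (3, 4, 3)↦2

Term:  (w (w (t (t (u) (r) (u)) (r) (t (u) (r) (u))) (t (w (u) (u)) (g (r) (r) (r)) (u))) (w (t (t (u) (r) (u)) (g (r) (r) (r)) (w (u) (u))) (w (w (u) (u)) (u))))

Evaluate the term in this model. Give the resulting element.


  u = 2
  r = 3
  u = 2
  (t (u) (r) (u)) = t(2, 3, 2) = 3
  r = 3
  u = 2
  r = 3
  u = 2
  (t (u) (r) (u)) = t(2, 3, 2) = 3
  (t (t (u) (r) (u)) (r) (t (u) (r) (u))) = t(3, 3, 3) = 0
  u = 2
  u = 2
  (w (u) (u)) = w(2, 2) = 0
  r = 3
  r = 3
  r = 3
  (g (r) (r) (r)) = g(3, 3, 3) = 0
  u = 2
  (t (w (u) (u)) (g (r) (r) (r)) (u)) = t(0, 0, 2) = 2
  (w (t (t (u) (r) (u)) (r) (t (u) (r) (u))) (t (w (u) (u)) (g (r) (r) (r)) (u))) = w(0, 2) = 3
  u = 2
  r = 3
  u = 2
  (t (u) (r) (u)) = t(2, 3, 2) = 3
  r = 3
  r = 3
  r = 3
  (g (r) (r) (r)) = g(3, 3, 3) = 0
  u = 2
  u = 2
  (w (u) (u)) = w(2, 2) = 0
  (t (t (u) (r) (u)) (g (r) (r) (r)) (w (u) (u))) = t(3, 0, 0) = 3
  u = 2
  u = 2
  (w (u) (u)) = w(2, 2) = 0
  u = 2
  (w (w (u) (u)) (u)) = w(0, 2) = 3
  (w (t (t (u) (r) (u)) (g (r) (r) (r)) (w (u) (u))) (w (w (u) (u)) (u))) = w(3, 3) = 2
  (w (w (t (t (u) (r) (u)) (r) (t (u) (r) (u))) (t (w (u) (u)) (g (r) (r) (r)) (u))) (w (t (t (u) (r) (u)) (g (r) (r) (r)) (w (u) (u))) (w (w (u) (u)) (u)))) = w(3, 2) = 2

value = 2


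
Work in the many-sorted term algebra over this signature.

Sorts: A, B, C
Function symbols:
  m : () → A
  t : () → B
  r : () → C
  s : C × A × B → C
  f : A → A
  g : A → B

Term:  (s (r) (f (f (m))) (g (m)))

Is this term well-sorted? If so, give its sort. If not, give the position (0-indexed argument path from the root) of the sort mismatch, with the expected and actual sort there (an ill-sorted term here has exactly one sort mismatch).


well-sorted; sort = C

  (r) : C
      (m) : A
    (f (m)) : A
  (f (f (m))) : A
    (m) : A
  (g (m)) : B
(s (r) (f (f (m))) (g (m))) : C


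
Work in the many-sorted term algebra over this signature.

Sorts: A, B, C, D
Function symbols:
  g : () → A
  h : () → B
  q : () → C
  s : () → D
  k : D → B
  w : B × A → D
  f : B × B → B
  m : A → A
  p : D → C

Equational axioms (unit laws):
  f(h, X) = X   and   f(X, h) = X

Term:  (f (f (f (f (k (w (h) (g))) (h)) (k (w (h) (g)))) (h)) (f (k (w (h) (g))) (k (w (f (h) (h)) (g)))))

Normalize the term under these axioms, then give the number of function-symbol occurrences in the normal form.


size = 19

1. (f (f (f (f (k (w (h) (g))) (h)) (k (w (h) (g)))) (h)) (f (k (w (h) (g))) (k (w (f (h) (h)) (g)))))  →  (f (f (f (k (w (h) (g))) (h)) (k (w (h) (g)))) (f (k (w (h) (g))) (k (w (f (h) (h)) (g)))))
2. (f (f (f (k (w (h) (g))) (h)) (k (w (h) (g)))) (f (k (w (h) (g))) (k (w (f (h) (h)) (g)))))  →  (f (f (k (w (h) (g))) (k (w (h) (g)))) (f (k (w (h) (g))) (k (w (f (h) (h)) (g)))))
3. (f (f (k (w (h) (g))) (k (w (h) (g)))) (f (k (w (h) (g))) (k (w (f (h) (h)) (g)))))  →  (f (f (k (w (h) (g))) (k (w (h) (g)))) (f (k (w (h) (g))) (k (w (h) (g)))))
normal form: (f (f (k (w (h) (g))) (k (w (h) (g)))) (f (k (w (h) (g))) (k (w (h) (g)))))


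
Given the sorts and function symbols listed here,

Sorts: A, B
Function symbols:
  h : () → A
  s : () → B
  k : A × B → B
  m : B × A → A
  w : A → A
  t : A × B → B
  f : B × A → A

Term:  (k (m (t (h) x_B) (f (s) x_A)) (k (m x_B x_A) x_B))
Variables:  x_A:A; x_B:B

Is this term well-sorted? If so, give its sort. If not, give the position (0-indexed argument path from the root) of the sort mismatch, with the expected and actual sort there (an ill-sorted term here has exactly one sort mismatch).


well-sorted; sort = B

      (h) : A
      x_B : B
    (t (h) x_B) : B
      (s) : B
      x_A : A
    (f (s) x_A) : A
  (m (t (h) x_B) (f (s) x_A)) : A
      x_B : B
      x_A : A
    (m x_B x_A) : A
    x_B : B
  (k (m x_B x_A) x_B) : B
(k (m (t (h) x_B) (f (s) x_A)) (k (m x_B x_A) x_B)) : B


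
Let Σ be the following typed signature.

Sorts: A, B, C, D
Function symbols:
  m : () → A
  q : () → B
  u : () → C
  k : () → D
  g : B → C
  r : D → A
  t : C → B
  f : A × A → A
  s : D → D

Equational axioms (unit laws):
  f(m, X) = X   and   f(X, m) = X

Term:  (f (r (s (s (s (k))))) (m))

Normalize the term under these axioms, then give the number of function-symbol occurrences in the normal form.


1. (f (r (s (s (s (k))))) (m))  →  (r (s (s (s (k)))))
normal form: (r (s (s (s (k)))))

size = 5


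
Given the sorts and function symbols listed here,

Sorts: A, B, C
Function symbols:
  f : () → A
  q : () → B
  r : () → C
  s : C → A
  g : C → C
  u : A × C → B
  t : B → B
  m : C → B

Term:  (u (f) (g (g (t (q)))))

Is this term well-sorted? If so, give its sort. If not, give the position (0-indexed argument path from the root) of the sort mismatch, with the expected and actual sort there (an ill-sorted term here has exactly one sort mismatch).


  (f) : A
        (q) : B
      (t (q)) : B
    (g (t (q))) : ✗ arg 0 at [1, 0, 0] has sort B, expected C

ill-sorted at position [1, 0, 0]: expected C, got B


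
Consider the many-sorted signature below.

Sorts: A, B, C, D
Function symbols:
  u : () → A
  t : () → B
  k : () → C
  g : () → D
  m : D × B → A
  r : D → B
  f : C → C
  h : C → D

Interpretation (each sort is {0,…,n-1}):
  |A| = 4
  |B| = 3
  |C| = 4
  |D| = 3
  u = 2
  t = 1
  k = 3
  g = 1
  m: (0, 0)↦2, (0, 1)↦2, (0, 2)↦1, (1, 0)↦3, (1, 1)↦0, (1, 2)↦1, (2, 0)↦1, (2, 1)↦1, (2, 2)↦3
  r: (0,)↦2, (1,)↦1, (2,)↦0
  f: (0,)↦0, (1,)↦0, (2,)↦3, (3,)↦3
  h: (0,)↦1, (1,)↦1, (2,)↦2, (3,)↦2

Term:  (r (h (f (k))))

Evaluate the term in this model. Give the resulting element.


  k = 3
  (f (k)) = f(3,) = 3
  (h (f (k))) = h(3,) = 2
  (r (h (f (k)))) = r(2,) = 0

value = 0


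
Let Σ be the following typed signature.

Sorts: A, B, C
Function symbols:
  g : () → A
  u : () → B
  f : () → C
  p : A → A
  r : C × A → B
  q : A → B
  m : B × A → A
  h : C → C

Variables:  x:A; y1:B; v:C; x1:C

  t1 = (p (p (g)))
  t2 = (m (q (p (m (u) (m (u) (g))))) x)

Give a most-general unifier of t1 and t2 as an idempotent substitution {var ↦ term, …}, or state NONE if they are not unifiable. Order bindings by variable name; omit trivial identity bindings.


NONE (not unifiable)

head clash or occurs-check failure — not unifiable


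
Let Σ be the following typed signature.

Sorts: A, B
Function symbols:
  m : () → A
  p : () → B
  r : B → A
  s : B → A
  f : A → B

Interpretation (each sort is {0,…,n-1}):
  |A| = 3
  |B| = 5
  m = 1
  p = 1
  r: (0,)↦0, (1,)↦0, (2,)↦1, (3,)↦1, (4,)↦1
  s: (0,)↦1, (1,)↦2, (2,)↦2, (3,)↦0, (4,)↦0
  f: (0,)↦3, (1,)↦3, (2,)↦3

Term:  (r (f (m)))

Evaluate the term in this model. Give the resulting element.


value = 1

  m = 1
  (f (m)) = f(1,) = 3
  (r (f (m))) = r(3,) = 1


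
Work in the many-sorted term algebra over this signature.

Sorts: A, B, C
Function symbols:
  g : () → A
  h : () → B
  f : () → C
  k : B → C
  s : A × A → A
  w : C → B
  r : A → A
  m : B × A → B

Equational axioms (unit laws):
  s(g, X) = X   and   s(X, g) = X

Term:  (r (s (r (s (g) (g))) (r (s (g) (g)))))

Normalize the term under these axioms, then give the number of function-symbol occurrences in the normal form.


size = 6

1. (r (s (r (s (g) (g))) (r (s (g) (g)))))  →  (r (s (r (g)) (r (s (g) (g)))))
2. (r (s (r (g)) (r (s (g) (g)))))  →  (r (s (r (g)) (r (g))))
normal form: (r (s (r (g)) (r (g))))


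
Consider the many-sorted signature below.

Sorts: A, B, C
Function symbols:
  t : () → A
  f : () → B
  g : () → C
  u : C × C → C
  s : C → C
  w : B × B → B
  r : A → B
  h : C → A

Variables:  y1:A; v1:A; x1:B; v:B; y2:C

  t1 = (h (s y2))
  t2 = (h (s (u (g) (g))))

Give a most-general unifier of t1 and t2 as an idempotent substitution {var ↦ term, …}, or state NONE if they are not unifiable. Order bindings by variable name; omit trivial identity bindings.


{y2 ↦ (u (g) (g))}


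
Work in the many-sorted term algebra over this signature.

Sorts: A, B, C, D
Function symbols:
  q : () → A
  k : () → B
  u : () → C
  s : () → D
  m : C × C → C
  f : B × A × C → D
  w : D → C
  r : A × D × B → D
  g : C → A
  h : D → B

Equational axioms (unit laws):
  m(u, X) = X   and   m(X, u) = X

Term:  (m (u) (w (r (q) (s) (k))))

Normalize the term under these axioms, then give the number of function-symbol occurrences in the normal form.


1. (m (u) (w (r (q) (s) (k))))  →  (w (r (q) (s) (k)))
normal form: (w (r (q) (s) (k)))

size = 5


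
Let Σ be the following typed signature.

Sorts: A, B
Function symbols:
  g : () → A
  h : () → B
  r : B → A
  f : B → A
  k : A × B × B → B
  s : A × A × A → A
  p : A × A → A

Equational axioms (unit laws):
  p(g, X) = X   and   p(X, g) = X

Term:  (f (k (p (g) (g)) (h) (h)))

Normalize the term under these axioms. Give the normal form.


normal form = (f (k (g) (h) (h)))

1. (f (k (p (g) (g)) (h) (h)))  →  (f (k (g) (h) (h)))


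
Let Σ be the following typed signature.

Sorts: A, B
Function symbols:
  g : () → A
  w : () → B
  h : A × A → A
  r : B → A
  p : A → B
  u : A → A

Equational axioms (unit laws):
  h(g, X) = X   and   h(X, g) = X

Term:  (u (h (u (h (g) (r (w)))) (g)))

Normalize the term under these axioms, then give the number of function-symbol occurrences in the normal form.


1. (u (h (u (h (g) (r (w)))) (g)))  →  (u (u (h (g) (r (w)))))
2. (u (u (h (g) (r (w)))))  →  (u (u (r (w))))
normal form: (u (u (r (w))))

size = 4


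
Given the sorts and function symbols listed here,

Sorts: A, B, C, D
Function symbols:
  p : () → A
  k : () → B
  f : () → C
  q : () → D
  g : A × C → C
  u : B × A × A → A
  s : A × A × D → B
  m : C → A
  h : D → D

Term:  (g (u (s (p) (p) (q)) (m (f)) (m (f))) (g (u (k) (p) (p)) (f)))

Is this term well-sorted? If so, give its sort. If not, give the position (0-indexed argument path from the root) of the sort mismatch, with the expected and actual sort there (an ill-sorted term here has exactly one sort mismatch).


well-sorted; sort = C

      (p) : A
      (p) : A
      (q) : D
    (s (p) (p) (q)) : B
      (f) : C
    (m (f)) : A
      (f) : C
    (m (f)) : A
  (u (s (p) (p) (q)) (m (f)) (m (f))) : A
      (k) : B
      (p) : A
      (p) : A
    (u (k) (p) (p)) : A
    (f) : C
  (g (u (k) (p) (p)) (f)) : C
(g (u (s (p) (p) (q)) (m (f)) (m (f))) (g (u (k) (p) (p)) (f))) : C


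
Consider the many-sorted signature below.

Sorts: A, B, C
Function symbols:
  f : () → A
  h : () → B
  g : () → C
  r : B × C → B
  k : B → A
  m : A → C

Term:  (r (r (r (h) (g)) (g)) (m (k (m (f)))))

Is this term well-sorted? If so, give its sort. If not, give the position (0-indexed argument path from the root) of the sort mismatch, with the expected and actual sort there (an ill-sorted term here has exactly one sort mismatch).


      (h) : B
      (g) : C
    (r (h) (g)) : B
    (g) : C
  (r (r (h) (g)) (g)) : B
        (f) : A
      (m (f)) : C
    (k (m (f))) : ✗ arg 0 at [1, 0, 0] has sort C, expected B

ill-sorted at position [1, 0, 0]: expected B, got C


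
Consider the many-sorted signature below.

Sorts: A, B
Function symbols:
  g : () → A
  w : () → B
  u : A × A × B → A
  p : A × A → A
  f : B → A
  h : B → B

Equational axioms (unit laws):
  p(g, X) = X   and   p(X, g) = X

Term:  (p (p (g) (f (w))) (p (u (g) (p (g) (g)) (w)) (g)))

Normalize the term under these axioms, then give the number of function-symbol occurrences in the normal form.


size = 7

1. (p (p (g) (f (w))) (p (u (g) (p (g) (g)) (w)) (g)))  →  (p (f (w)) (p (u (g) (p (g) (g)) (w)) (g)))
2. (p (f (w)) (p (u (g) (p (g) (g)) (w)) (g)))  →  (p (f (w)) (u (g) (p (g) (g)) (w)))
3. (p (f (w)) (u (g) (p (g) (g)) (w)))  →  (p (f (w)) (u (g) (g) (w)))
normal form: (p (f (w)) (u (g) (g) (w)))


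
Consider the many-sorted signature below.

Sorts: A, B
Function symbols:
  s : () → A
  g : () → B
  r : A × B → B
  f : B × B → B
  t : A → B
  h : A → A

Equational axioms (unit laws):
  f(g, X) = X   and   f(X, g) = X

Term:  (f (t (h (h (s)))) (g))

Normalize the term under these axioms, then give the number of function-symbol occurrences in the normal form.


size = 4

1. (f (t (h (h (s)))) (g))  →  (t (h (h (s))))
normal form: (t (h (h (s))))


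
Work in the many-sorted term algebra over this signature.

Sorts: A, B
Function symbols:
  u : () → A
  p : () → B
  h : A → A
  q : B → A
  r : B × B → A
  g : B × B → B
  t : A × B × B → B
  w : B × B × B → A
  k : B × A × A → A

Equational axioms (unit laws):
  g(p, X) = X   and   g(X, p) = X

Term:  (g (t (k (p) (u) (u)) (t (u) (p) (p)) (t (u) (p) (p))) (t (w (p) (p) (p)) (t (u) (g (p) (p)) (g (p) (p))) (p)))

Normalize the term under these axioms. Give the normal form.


normal form = (g (t (k (p) (u) (u)) (t (u) (p) (p)) (t (u) (p) (p))) (t (w (p) (p) (p)) (t (u) (p) (p)) (p)))

1. (g (t (k (p) (u) (u)) (t (u) (p) (p)) (t (u) (p) (p))) (t (w (p) (p) (p)) (t (u) (g (p) (p)) (g (p) (p))) (p)))  →  (g (t (k (p) (u) (u)) (t (u) (p) (p)) (t (u) (p) (p))) (t (w (p) (p) (p)) (t (u) (p) (g (p) (p))) (p)))
2. (g (t (k (p) (u) (u)) (t (u) (p) (p)) (t (u) (p) (p))) (t (w (p) (p) (p)) (t (u) (p) (g (p) (p))) (p)))  →  (g (t (k (p) (u) (u)) (t (u) (p) (p)) (t (u) (p) (p))) (t (w (p) (p) (p)) (t (u) (p) (p)) (p)))


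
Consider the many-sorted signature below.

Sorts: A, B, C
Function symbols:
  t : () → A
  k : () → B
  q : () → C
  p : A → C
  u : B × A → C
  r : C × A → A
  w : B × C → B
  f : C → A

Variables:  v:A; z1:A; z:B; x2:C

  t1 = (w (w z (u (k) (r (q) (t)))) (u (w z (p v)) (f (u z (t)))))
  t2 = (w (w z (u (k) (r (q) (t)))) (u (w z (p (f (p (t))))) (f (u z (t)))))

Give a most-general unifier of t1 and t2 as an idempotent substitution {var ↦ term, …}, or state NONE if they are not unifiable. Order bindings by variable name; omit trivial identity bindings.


{v ↦ (f (p (t)))}


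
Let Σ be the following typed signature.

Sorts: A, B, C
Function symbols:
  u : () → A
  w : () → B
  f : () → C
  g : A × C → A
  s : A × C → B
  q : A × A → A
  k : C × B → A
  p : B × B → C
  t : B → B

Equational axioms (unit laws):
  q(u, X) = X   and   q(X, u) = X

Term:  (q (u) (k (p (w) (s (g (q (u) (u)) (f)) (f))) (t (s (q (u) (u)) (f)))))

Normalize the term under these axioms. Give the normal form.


normal form = (k (p (w) (s (g (u) (f)) (f))) (t (s (u) (f))))

1. (q (u) (k (p (w) (s (g (q (u) (u)) (f)) (f))) (t (s (q (u) (u)) (f)))))  →  (k (p (w) (s (g (q (u) (u)) (f)) (f))) (t (s (q (u) (u)) (f))))
2. (k (p (w) (s (g (q (u) (u)) (f)) (f))) (t (s (q (u) (u)) (f))))  →  (k (p (w) (s (g (u) (f)) (f))) (t (s (q (u) (u)) (f))))
3. (k (p (w) (s (g (u) (f)) (f))) (t (s (q (u) (u)) (f))))  →  (k (p (w) (s (g (u) (f)) (f))) (t (s (u) (f))))


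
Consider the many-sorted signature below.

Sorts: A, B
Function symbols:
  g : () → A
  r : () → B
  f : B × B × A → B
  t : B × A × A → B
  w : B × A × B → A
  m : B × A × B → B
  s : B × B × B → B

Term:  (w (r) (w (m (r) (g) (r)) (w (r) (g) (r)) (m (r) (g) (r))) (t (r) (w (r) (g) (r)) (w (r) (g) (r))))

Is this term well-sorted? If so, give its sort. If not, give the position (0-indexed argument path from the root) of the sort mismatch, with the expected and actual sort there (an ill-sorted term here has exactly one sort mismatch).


  (r) : B
      (r) : B
      (g) : A
      (r) : B
    (m (r) (g) (r)) : B
      (r) : B
      (g) : A
      (r) : B
    (w (r) (g) (r)) : A
      (r) : B
      (g) : A
      (r) : B
    (m (r) (g) (r)) : B
  (w (m (r) (g) (r)) (w (r) (g) (r)) (m (r) (g) (r))) : A
    (r) : B
      (r) : B
      (g) : A
      (r) : B
    (w (r) (g) (r)) : A
      (r) : B
      (g) : A
      (r) : B
    (w (r) (g) (r)) : A
  (t (r) (w (r) (g) (r)) (w (r) (g) (r))) : B
(w (r) (w (m (r) (g) (r)) (w (r) (g) (r)) (m (r) (g) (r))) (t (r) (w (r) (g) (r)) (w (r) (g) (r)))) : A

well-sorted; sort = A


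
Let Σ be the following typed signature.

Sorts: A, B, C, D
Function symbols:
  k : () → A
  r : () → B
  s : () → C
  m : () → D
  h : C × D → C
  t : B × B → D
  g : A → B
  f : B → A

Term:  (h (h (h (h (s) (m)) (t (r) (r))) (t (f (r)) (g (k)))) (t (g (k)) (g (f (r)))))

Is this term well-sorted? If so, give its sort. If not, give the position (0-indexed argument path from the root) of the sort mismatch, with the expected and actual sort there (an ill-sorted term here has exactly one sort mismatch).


        (s) : C
        (m) : D
      (h (s) (m)) : C
        (r) : B
        (r) : B
      (t (r) (r)) : D
    (h (h (s) (m)) (t (r) (r))) : C
        (r) : B
      (f (r)) : A
        (k) : A
      (g (k)) : B
    (t (f (r)) (g (k))) : ✗ arg 0 at [0, 1, 0] has sort A, expected B
      (k) : A
    (g (k)) : B
        (r) : B
      (f (r)) : A
    (g (f (r))) : B
  (t (g (k)) (g (f (r)))) : D

ill-sorted at position [0, 1, 0]: expected B, got A


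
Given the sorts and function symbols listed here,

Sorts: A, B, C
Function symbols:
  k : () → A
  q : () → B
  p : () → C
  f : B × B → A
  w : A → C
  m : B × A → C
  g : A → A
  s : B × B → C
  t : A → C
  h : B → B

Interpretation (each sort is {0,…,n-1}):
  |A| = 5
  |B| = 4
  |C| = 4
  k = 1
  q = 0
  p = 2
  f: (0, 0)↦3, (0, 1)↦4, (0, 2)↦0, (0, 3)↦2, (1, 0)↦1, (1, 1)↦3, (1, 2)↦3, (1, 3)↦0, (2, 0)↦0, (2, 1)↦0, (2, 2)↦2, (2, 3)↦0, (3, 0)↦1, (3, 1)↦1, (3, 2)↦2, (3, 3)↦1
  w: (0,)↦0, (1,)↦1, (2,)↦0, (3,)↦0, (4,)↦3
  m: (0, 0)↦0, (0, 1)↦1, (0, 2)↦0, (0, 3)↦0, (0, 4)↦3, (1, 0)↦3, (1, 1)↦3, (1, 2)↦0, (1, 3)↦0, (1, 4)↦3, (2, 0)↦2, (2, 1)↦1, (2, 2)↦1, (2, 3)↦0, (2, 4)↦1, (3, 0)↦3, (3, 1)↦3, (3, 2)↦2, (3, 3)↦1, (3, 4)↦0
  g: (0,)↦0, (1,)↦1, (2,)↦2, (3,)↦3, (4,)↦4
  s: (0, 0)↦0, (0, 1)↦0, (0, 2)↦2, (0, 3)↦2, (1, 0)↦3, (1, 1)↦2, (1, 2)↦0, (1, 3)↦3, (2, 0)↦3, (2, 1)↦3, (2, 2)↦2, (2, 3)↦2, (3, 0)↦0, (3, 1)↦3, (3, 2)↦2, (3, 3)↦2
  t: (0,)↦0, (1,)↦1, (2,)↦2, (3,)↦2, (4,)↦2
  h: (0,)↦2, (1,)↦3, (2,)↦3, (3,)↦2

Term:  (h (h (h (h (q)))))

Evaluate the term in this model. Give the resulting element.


value = 3

  q = 0
  (h (q)) = h(0,) = 2
  (h (h (q))) = h(2,) = 3
  (h (h (h (q)))) = h(3,) = 2
  (h (h (h (h (q))))) = h(2,) = 3


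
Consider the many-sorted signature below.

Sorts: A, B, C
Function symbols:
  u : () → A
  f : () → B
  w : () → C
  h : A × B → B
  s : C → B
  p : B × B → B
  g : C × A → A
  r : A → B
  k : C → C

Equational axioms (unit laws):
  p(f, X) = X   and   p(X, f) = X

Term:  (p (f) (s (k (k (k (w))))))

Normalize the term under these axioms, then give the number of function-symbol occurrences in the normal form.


1. (p (f) (s (k (k (k (w))))))  →  (s (k (k (k (w)))))
normal form: (s (k (k (k (w)))))

size = 5


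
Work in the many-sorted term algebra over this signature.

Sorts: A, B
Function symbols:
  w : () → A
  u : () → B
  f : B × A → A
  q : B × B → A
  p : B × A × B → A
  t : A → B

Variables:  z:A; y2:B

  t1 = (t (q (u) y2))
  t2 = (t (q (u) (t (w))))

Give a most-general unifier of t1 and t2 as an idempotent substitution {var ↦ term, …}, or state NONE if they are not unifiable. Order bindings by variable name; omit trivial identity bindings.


{y2 ↦ (t (w))}


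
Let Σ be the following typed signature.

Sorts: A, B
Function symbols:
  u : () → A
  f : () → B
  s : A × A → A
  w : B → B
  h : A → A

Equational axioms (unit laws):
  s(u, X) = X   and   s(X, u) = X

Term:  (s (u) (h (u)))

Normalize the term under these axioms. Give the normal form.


1. (s (u) (h (u)))  →  (h (u))

normal form = (h (u))


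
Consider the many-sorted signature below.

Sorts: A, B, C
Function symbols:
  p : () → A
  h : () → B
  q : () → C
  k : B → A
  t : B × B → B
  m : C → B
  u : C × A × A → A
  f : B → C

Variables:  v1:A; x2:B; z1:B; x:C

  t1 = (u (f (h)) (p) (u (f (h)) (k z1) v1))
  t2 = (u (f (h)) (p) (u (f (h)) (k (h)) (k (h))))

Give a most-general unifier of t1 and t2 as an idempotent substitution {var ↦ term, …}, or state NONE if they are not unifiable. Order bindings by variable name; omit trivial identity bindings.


{v1 ↦ (k (h)), z1 ↦ (h)}


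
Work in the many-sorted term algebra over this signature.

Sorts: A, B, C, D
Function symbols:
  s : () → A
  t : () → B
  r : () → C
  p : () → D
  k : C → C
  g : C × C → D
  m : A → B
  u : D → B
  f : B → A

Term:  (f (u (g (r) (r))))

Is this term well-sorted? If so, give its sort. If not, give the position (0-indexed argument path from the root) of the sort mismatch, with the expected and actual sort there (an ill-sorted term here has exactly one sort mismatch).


well-sorted; sort = A

      (r) : C
      (r) : C
    (g (r) (r)) : D
  (u (g (r) (r))) : B
(f (u (g (r) (r)))) : A


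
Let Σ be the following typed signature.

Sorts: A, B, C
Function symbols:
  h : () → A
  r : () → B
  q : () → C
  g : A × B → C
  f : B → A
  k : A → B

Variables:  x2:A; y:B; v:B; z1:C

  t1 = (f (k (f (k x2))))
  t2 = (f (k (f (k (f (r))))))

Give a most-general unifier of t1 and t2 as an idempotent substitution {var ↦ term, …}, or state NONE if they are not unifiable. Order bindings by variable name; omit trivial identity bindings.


{x2 ↦ (f (r))}


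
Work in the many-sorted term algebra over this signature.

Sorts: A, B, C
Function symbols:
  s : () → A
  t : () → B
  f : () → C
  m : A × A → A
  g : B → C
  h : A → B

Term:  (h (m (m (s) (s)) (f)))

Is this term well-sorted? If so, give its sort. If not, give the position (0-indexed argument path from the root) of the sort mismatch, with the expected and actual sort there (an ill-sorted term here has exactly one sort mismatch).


      (s) : A
      (s) : A
    (m (s) (s)) : A
    (f) : C
  (m (m (s) (s)) (f)) : ✗ arg 1 at [0, 1] has sort C, expected A

ill-sorted at position [0, 1]: expected A, got C


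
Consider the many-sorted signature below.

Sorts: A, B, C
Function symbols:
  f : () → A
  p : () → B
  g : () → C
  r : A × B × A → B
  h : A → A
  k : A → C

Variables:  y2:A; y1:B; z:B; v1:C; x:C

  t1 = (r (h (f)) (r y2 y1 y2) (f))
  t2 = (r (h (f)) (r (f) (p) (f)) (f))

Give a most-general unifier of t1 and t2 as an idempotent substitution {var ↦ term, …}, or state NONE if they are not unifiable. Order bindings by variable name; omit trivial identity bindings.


{y1 ↦ (p), y2 ↦ (f)}


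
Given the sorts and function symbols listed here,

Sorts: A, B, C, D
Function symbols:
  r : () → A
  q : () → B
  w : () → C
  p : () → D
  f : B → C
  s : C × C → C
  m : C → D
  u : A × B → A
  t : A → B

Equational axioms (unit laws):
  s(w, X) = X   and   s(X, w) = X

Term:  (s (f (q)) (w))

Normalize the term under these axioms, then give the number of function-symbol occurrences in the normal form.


size = 2

1. (s (f (q)) (w))  →  (f (q))
normal form: (f (q))


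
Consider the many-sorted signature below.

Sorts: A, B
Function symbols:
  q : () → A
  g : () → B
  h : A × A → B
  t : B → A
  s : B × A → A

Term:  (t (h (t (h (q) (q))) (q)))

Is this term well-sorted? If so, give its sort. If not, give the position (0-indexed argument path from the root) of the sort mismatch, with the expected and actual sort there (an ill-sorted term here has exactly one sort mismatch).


        (q) : A
        (q) : A
      (h (q) (q)) : B
    (t (h (q) (q))) : A
    (q) : A
  (h (t (h (q) (q))) (q)) : B
(t (h (t (h (q) (q))) (q))) : A

well-sorted; sort = A


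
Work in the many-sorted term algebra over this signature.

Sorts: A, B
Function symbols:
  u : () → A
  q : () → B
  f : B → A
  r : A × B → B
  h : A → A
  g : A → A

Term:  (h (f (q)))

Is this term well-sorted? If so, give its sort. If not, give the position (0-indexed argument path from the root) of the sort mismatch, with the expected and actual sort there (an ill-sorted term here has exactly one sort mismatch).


    (q) : B
  (f (q)) : A
(h (f (q))) : A

well-sorted; sort = A


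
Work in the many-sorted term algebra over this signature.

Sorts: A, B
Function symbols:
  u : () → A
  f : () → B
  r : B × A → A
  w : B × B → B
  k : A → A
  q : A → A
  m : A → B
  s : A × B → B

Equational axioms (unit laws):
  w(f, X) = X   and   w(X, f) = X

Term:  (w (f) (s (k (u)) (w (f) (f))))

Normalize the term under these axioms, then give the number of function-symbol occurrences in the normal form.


size = 4

1. (w (f) (s (k (u)) (w (f) (f))))  →  (s (k (u)) (w (f) (f)))
2. (s (k (u)) (w (f) (f)))  →  (s (k (u)) (f))
normal form: (s (k (u)) (f))


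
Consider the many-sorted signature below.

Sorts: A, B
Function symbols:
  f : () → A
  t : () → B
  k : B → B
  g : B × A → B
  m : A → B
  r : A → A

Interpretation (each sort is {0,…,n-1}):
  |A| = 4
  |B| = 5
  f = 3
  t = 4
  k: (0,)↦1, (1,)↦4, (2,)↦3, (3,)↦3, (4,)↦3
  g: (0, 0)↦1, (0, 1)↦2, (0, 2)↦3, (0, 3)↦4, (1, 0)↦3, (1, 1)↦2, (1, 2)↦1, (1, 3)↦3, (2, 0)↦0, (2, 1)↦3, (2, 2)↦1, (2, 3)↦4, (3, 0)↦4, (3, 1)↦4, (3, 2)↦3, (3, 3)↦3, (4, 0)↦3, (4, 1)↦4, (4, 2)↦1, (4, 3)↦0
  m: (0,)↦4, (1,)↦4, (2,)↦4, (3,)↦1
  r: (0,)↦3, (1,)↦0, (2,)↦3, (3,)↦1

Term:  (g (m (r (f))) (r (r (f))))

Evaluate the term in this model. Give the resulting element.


value = 3

  f = 3
  (r (f)) = r(3,) = 1
  (m (r (f))) = m(1,) = 4
  f = 3
  (r (f)) = r(3,) = 1
  (r (r (f))) = r(1,) = 0
  (g (m (r (f))) (r (r (f)))) = g(4, 0) = 3


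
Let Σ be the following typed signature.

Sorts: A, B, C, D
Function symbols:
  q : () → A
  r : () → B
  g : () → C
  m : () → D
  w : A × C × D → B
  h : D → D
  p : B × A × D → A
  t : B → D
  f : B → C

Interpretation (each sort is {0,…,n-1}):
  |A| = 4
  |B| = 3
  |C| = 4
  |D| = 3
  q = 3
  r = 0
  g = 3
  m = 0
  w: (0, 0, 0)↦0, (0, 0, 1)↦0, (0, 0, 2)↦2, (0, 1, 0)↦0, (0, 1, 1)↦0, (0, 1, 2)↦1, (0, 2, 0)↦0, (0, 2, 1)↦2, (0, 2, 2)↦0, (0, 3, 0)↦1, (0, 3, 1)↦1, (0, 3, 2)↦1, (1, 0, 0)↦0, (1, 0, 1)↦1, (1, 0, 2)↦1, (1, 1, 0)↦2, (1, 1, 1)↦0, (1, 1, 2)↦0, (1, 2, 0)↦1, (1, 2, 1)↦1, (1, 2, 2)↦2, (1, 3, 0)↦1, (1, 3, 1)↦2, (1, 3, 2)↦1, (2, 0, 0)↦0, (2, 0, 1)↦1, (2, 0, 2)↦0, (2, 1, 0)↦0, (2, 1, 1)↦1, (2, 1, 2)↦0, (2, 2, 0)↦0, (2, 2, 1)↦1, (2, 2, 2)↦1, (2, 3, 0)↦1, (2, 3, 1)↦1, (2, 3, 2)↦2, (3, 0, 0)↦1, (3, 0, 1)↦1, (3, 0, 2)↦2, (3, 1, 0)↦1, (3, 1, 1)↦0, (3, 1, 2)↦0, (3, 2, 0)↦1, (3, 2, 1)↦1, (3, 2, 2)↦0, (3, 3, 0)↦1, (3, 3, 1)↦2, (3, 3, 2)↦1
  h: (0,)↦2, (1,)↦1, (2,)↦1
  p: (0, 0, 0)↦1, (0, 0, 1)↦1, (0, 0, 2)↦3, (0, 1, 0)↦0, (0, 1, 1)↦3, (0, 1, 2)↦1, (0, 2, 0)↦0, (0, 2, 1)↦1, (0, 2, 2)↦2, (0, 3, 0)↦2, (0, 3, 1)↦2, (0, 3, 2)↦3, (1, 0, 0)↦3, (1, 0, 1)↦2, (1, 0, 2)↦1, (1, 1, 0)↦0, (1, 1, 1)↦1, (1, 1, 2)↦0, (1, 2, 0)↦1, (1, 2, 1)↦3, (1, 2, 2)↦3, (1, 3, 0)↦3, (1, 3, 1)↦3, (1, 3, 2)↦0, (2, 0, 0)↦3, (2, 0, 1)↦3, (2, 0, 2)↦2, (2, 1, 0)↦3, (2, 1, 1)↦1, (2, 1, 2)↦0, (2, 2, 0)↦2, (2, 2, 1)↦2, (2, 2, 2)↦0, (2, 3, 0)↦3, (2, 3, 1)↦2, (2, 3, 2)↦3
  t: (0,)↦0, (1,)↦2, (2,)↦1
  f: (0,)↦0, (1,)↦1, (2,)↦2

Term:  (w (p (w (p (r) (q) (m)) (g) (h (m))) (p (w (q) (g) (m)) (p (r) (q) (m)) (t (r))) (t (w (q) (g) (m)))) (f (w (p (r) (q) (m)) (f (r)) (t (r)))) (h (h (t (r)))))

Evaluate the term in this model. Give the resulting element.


  r = 0
  q = 3
  m = 0
  (p (r) (q) (m)) = p(0, 3, 0) = 2
  g = 3
  m = 0
  (h (m)) = h(0,) = 2
  (w (p (r) (q) (m)) (g) (h (m))) = w(2, 3, 2) = 2
  q = 3
  g = 3
  m = 0
  (w (q) (g) (m)) = w(3, 3, 0) = 1
  r = 0
  q = 3
  m = 0
  (p (r) (q) (m)) = p(0, 3, 0) = 2
  r = 0
  (t (r)) = t(0,) = 0
  (p (w (q) (g) (m)) (p (r) (q) (m)) (t (r))) = p(1, 2, 0) = 1
  q = 3
  g = 3
  m = 0
  (w (q) (g) (m)) = w(3, 3, 0) = 1
  (t (w (q) (g) (m))) = t(1,) = 2
  (p (w (p (r) (q) (m)) (g) (h (m))) (p (w (q) (g) (m)) (p (r) (q) (m)) (t (r))) (t (w (q) (g) (m)))) = p(2, 1, 2) = 0
  r = 0
  q = 3
  m = 0
  (p (r) (q) (m)) = p(0, 3, 0) = 2
  r = 0
  (f (r)) = f(0,) = 0
  r = 0
  (t (r)) = t(0,) = 0
  (w (p (r) (q) (m)) (f (r)) (t (r))) = w(2, 0, 0) = 0
  (f (w (p (r) (q) (m)) (f (r)) (t (r)))) = f(0,) = 0
  r = 0
  (t (r)) = t(0,) = 0
  (h (t (r))) = h(0,) = 2
  (h (h (t (r)))) = h(2,) = 1
  (w (p (w (p (r) (q) (m)) (g) (h (m))) (p (w (q) (g) (m)) (p (r) (q) (m)) (t (r))) (t (w (q) (g) (m)))) (f (w (p (r) (q) (m)) (f (r)) (t (r)))) (h (h (t (r))))) = w(0, 0, 1) = 0

value = 0


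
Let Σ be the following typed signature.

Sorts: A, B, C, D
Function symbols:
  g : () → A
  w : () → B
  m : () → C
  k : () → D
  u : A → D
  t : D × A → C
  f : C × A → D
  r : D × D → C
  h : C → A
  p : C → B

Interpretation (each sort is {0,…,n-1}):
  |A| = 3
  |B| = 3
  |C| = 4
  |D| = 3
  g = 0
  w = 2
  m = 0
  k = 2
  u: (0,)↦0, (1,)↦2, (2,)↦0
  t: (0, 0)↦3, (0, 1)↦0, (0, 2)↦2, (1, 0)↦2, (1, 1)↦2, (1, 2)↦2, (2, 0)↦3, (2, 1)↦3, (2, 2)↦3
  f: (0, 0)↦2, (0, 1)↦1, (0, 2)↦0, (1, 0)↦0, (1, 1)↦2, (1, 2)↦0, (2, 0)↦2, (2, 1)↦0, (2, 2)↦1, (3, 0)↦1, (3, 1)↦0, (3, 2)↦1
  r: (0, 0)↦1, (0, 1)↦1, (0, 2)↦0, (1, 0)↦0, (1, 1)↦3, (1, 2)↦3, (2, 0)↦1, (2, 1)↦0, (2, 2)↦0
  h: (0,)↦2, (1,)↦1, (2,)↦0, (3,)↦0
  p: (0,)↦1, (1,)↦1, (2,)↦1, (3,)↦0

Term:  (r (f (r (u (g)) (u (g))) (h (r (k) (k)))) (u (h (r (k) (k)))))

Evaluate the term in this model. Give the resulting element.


  g = 0
  (u (g)) = u(0,) = 0
  g = 0
  (u (g)) = u(0,) = 0
  (r (u (g)) (u (g))) = r(0, 0) = 1
  k = 2
  k = 2
  (r (k) (k)) = r(2, 2) = 0
  (h (r (k) (k))) = h(0,) = 2
  (f (r (u (g)) (u (g))) (h (r (k) (k)))) = f(1, 2) = 0
  k = 2
  k = 2
  (r (k) (k)) = r(2, 2) = 0
  (h (r (k) (k))) = h(0,) = 2
  (u (h (r (k) (k)))) = u(2,) = 0
  (r (f (r (u (g)) (u (g))) (h (r (k) (k)))) (u (h (r (k) (k))))) = r(0, 0) = 1

value = 1


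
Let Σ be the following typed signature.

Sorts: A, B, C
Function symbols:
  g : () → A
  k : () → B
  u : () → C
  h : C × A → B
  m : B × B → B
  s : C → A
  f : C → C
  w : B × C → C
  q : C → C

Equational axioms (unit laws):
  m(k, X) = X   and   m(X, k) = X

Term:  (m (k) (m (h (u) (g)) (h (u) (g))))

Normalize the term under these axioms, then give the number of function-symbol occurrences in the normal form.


1. (m (k) (m (h (u) (g)) (h (u) (g))))  →  (m (h (u) (g)) (h (u) (g)))
normal form: (m (h (u) (g)) (h (u) (g)))

size = 7


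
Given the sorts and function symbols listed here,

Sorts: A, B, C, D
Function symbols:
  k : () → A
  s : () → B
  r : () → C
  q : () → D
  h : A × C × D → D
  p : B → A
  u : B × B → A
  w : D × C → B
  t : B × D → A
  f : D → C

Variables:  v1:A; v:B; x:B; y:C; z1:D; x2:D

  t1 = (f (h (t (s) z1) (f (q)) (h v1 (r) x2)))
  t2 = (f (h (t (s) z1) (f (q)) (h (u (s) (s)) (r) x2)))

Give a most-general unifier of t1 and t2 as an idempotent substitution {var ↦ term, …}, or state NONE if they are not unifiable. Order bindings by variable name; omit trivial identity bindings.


{v1 ↦ (u (s) (s))}


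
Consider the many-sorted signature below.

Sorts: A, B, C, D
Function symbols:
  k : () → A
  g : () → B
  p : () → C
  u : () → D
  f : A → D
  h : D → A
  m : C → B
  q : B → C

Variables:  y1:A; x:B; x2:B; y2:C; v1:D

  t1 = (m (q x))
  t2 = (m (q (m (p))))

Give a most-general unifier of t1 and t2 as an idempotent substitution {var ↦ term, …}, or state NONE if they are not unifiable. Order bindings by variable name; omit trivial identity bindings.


{x ↦ (m (p))}


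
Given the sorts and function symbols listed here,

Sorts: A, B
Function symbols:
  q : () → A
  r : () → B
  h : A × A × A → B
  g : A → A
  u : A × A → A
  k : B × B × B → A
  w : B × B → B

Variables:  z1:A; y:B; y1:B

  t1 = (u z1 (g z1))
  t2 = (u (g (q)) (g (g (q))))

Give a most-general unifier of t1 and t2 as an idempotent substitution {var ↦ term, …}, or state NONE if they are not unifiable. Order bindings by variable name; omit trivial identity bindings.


{z1 ↦ (g (q))}


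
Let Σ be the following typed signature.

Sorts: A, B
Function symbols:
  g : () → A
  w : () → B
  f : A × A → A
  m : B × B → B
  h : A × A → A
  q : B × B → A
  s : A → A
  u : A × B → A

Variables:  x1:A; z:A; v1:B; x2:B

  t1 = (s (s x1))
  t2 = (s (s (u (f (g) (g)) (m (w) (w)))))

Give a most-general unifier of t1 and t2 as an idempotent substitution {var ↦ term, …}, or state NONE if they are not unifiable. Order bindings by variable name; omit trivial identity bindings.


{x1 ↦ (u (f (g) (g)) (m (w) (w)))}


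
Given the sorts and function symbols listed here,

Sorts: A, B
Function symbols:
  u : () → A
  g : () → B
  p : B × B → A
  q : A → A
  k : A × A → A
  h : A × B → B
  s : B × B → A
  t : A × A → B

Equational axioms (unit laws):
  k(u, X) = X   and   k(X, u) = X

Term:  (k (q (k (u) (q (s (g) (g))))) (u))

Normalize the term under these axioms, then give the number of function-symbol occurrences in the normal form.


1. (k (q (k (u) (q (s (g) (g))))) (u))  →  (q (k (u) (q (s (g) (g)))))
2. (q (k (u) (q (s (g) (g)))))  →  (q (q (s (g) (g))))
normal form: (q (q (s (g) (g))))

size = 5


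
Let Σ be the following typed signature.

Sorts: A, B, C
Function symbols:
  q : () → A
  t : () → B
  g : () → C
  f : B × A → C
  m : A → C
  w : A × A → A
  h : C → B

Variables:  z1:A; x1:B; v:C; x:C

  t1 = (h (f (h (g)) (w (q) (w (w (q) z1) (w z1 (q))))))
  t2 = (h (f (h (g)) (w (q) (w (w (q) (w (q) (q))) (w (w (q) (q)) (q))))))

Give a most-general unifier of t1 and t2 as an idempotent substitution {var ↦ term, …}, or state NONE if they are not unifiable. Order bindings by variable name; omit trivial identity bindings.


{z1 ↦ (w (q) (q))}
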